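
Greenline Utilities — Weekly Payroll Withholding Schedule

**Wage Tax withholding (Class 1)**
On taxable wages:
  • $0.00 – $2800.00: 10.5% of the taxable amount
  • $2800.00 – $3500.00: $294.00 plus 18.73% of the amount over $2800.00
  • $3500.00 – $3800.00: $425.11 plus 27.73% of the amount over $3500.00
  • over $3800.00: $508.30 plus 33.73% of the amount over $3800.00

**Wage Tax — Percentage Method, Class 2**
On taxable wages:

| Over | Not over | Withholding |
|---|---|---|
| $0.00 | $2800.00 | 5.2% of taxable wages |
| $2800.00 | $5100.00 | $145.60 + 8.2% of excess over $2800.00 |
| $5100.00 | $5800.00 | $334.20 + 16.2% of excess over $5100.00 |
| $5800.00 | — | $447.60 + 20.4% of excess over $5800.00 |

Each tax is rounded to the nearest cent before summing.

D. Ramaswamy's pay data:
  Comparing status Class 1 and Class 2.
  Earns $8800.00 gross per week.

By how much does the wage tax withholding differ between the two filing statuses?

$1135.20

Wage Tax (Class 1): taxable = $8800.00
  $508.30 + 33.73% × ($8800.00 − $3800.00) = $508.30 + 33.73% × $5000.00 = $2194.80
Wage Tax (Class 2): taxable = $8800.00
  $447.60 + 20.4% × ($8800.00 − $5800.00) = $447.60 + 20.4% × $3000.00 = $1059.60
Difference: |$2194.80 − $1059.60| = $1135.20 (higher under Class 1)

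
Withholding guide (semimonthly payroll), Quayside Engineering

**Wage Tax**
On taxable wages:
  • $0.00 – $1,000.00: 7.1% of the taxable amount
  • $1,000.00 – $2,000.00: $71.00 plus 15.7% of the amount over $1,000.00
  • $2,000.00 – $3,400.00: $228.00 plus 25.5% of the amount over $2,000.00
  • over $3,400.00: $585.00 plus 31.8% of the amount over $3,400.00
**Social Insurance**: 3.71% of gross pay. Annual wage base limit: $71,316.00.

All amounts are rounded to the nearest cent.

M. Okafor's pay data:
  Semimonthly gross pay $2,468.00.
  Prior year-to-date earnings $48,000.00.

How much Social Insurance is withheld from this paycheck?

$91.56

Social Insurance: 3.71% × $2,468.00 = $91.56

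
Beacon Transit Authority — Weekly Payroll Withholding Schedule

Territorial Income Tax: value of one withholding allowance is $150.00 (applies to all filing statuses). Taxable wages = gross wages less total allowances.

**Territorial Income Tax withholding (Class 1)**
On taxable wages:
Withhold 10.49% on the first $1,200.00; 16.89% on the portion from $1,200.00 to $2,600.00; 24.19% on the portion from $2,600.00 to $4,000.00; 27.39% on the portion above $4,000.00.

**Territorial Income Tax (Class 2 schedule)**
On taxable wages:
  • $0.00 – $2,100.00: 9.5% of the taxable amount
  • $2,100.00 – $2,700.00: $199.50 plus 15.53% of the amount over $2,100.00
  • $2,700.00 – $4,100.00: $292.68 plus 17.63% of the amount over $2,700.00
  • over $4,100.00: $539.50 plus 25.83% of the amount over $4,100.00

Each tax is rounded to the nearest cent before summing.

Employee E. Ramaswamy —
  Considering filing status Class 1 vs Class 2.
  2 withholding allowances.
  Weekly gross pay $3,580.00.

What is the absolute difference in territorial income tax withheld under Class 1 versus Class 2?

$131.90

Territorial Income Tax (Class 1): taxable = $3,580.00 − 2×$150.00 = $3,280.00
  $362.34 + 24.19% × ($3,280.00 − $2,600.00) = $362.34 + 24.19% × $680.00 = $526.83
Territorial Income Tax (Class 2): taxable = $3,580.00 − 2×$150.00 = $3,280.00
  $292.68 + 17.63% × ($3,280.00 − $2,700.00) = $292.68 + 17.63% × $580.00 = $394.93
Difference: |$526.83 − $394.93| = $131.90 (higher under Class 1)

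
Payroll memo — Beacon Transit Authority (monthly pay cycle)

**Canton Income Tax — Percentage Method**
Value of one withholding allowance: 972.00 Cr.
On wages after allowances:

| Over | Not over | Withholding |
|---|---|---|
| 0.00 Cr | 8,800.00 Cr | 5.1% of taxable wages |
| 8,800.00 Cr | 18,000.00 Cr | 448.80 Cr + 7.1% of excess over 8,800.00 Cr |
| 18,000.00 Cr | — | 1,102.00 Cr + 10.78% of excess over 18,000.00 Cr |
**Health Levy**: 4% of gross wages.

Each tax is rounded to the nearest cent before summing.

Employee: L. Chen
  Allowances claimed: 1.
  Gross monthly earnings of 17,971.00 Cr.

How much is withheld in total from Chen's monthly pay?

Canton Income Tax: taxable = 17,971.00 Cr − 1×972.00 Cr = 16,999.00 Cr
  448.80 Cr + 7.1% × (16,999.00 Cr − 8,800.00 Cr) = 448.80 Cr + 7.1% × 8,199.00 Cr = 1,030.93 Cr
Health Levy: 4% × 17,971.00 Cr = 718.84 Cr
Total: 1,030.93 Cr + 718.84 Cr = 1,749.77 Cr

1,749.77 Cr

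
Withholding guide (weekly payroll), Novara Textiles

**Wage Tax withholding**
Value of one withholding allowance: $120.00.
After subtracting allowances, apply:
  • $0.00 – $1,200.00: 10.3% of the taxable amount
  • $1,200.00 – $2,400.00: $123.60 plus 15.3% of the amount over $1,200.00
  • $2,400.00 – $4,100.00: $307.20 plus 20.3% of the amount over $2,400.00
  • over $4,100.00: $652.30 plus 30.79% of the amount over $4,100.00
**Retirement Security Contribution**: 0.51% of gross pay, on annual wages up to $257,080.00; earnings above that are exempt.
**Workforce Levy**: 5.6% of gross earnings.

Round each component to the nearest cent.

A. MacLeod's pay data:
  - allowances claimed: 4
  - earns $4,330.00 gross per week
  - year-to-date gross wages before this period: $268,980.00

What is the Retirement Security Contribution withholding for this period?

$0.00

Retirement Security Contribution: YTD $268,980.00 ≥ cap $257,080.00 → $0.00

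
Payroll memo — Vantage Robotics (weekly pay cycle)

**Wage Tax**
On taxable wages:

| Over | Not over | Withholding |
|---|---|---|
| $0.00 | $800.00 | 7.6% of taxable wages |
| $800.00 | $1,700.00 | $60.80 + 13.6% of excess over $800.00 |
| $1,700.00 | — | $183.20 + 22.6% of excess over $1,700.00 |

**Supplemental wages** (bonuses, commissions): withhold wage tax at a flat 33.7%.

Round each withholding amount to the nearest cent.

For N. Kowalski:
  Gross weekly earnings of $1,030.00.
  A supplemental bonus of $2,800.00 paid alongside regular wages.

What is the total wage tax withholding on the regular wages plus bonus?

$1,035.68

Wage Tax: taxable = $1,030.00
  $60.80 + 13.6% × ($1,030.00 − $800.00) = $60.80 + 13.6% × $230.00 = $92.08
Supplemental (33.7% flat on bonus): 33.7% × $2,800.00 = $943.60
Total wage tax: $92.08 + $943.60 = $1,035.68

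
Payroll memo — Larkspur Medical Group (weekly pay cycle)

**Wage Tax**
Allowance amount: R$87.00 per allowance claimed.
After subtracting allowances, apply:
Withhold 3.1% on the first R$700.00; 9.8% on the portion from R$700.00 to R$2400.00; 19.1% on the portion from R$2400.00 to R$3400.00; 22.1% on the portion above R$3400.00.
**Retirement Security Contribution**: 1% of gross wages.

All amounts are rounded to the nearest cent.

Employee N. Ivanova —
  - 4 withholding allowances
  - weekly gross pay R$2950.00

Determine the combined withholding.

R$256.38

Wage Tax: taxable = R$2950.00 − 4×R$87.00 = R$2602.00
  R$188.30 + 19.1% × (R$2602.00 − R$2400.00) = R$188.30 + 19.1% × R$202.00 = R$226.88
Retirement Security Contribution: 1% × R$2950.00 = R$29.50
Total: R$226.88 + R$29.50 = R$256.38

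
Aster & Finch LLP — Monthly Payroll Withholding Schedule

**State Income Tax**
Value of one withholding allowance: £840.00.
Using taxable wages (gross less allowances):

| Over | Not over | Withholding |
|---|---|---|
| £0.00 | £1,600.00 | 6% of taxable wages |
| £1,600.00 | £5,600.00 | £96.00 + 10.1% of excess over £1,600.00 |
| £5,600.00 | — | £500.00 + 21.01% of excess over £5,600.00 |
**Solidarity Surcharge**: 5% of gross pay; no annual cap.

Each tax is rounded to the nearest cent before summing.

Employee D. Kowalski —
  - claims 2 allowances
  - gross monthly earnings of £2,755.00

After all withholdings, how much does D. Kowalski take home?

£2,552.75

State Income Tax: taxable = £2,755.00 − 2×£840.00 = £1,075.00
  6% × £1,075.00 = £64.50
Solidarity Surcharge: 5% × £2,755.00 = £137.75
Total withheld: £64.50 + £137.75 = £202.25
Net pay: £2,755.00 − £202.25 = £2,552.75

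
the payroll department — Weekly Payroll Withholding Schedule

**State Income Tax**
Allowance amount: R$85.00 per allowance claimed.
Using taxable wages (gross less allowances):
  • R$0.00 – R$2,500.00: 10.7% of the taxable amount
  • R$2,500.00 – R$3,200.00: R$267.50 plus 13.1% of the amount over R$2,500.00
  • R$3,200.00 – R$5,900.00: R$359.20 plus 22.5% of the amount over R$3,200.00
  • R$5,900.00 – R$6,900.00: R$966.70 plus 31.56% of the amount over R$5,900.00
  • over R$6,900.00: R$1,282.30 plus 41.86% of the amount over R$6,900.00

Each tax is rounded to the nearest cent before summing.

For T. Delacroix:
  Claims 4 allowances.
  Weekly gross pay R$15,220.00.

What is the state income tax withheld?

State Income Tax: taxable = R$15,220.00 − 4×R$85.00 = R$14,880.00
  R$1,282.30 + 41.86% × (R$14,880.00 − R$6,900.00) = R$1,282.30 + 41.86% × R$7,980.00 = R$4,622.73

R$4,622.73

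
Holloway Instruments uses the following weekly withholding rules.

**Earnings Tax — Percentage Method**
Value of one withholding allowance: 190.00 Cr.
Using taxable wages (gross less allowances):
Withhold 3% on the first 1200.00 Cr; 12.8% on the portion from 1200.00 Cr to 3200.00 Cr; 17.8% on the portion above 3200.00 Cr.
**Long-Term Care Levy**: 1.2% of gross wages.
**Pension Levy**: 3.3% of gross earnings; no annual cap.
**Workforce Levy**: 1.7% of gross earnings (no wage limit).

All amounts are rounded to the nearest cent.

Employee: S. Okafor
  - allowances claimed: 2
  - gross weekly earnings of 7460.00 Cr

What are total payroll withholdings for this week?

1445.16 Cr

Earnings Tax: taxable = 7460.00 Cr − 2×190.00 Cr = 7080.00 Cr
  292.00 Cr + 17.8% × (7080.00 Cr − 3200.00 Cr) = 292.00 Cr + 17.8% × 3880.00 Cr = 982.64 Cr
Long-Term Care Levy: 1.2% × 7460.00 Cr = 89.52 Cr
Pension Levy: 3.3% × 7460.00 Cr = 246.18 Cr
Workforce Levy: 1.7% × 7460.00 Cr = 126.82 Cr
Total: 982.64 Cr + 89.52 Cr + 246.18 Cr + 126.82 Cr = 1445.16 Cr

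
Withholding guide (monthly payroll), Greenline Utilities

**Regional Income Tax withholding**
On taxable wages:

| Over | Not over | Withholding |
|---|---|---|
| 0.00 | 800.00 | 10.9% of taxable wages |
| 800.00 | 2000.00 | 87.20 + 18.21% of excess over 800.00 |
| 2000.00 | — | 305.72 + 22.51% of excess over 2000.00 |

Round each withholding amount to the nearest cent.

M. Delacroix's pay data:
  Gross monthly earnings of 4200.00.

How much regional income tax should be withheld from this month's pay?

800.94

Regional Income Tax: taxable = 4200.00
  305.72 + 22.51% × (4200.00 − 2000.00) = 305.72 + 22.51% × 2200.00 = 800.94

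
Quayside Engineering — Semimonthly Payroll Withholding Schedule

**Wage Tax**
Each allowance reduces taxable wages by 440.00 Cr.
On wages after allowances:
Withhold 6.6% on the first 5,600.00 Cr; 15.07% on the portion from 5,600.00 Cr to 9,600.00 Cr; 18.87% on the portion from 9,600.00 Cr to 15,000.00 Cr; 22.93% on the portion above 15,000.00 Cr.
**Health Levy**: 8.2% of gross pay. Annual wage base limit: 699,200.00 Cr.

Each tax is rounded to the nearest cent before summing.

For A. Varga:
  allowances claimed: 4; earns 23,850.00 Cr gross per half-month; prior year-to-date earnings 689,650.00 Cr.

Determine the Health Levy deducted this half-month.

Health Levy: cap 699,200.00 Cr − YTD 689,650.00 Cr = 9,550.00 Cr subject; 8.2% × 9,550.00 Cr = 783.10 Cr

783.10 Cr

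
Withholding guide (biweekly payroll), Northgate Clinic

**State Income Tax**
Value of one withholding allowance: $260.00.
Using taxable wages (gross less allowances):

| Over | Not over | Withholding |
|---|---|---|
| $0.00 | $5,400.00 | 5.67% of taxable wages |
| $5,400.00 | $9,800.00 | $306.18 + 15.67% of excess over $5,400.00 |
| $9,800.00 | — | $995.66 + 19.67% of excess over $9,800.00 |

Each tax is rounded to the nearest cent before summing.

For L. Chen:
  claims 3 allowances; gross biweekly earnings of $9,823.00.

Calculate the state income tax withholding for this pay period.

State Income Tax: taxable = $9,823.00 − 3×$260.00 = $9,043.00
  $306.18 + 15.67% × ($9,043.00 − $5,400.00) = $306.18 + 15.67% × $3,643.00 = $877.04

$877.04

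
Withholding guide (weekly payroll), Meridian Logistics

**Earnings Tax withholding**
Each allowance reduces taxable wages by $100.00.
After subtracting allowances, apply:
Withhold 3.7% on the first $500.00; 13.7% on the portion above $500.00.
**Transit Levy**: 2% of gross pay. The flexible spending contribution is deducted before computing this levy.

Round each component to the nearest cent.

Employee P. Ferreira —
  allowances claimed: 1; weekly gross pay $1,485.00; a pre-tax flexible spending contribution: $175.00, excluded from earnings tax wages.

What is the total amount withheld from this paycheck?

Earnings Tax: taxable = $1,485.00 − $175.00 − 1×$100.00 = $1,210.00
  $18.50 + 13.7% × ($1,210.00 − $500.00) = $18.50 + 13.7% × $710.00 = $115.77
Transit Levy: 2% × $1,310.00 = $26.20
Total: $115.77 + $26.20 = $141.97

$141.97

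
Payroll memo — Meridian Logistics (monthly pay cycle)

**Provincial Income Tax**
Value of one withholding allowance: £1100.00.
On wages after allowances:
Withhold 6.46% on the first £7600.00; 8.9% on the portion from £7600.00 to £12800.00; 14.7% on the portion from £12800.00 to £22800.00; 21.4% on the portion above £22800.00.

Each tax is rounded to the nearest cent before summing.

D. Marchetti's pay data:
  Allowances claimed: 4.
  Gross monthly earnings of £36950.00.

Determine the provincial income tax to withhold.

Provincial Income Tax: taxable = £36950.00 − 4×£1100.00 = £32550.00
  £2423.76 + 21.4% × (£32550.00 − £22800.00) = £2423.76 + 21.4% × £9750.00 = £4510.26

£4510.26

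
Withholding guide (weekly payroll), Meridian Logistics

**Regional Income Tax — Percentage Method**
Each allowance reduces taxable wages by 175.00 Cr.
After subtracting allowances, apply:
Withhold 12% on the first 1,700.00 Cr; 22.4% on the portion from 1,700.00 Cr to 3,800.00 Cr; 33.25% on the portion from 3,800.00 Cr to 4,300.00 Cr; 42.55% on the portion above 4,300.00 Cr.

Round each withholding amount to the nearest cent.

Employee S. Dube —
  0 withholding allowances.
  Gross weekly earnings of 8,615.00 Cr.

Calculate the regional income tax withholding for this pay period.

Regional Income Tax: taxable = 8,615.00 Cr
  840.65 Cr + 42.55% × (8,615.00 Cr − 4,300.00 Cr) = 840.65 Cr + 42.55% × 4,315.00 Cr = 2,676.68 Cr

2,676.68 Cr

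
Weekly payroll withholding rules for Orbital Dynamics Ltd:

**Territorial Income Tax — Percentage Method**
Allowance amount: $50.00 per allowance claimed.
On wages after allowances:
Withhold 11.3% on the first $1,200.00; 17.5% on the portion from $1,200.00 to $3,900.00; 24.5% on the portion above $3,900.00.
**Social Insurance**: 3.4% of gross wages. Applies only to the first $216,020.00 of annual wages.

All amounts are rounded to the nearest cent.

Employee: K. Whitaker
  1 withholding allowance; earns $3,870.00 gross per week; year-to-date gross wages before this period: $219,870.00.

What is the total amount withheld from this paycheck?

$594.10

Territorial Income Tax: taxable = $3,870.00 − 1×$50.00 = $3,820.00
  $135.60 + 17.5% × ($3,820.00 − $1,200.00) = $135.60 + 17.5% × $2,620.00 = $594.10
Social Insurance: YTD $219,870.00 ≥ cap $216,020.00 → $0.00
Total: $594.10 + $0.00 = $594.10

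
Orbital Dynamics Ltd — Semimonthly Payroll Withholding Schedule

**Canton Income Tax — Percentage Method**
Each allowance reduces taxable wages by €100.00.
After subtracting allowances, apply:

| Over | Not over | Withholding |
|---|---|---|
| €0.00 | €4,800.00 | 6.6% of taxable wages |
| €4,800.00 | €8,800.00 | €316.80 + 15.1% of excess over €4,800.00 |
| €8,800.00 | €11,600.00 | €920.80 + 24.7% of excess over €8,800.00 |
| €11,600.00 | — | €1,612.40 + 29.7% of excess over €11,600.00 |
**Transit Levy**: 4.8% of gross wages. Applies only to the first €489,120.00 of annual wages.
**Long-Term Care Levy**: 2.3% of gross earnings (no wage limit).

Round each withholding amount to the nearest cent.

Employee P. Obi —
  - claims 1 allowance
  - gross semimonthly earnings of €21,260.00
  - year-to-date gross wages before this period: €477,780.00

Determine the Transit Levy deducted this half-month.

€544.32

Transit Levy: cap €489,120.00 − YTD €477,780.00 = €11,340.00 subject; 4.8% × €11,340.00 = €544.32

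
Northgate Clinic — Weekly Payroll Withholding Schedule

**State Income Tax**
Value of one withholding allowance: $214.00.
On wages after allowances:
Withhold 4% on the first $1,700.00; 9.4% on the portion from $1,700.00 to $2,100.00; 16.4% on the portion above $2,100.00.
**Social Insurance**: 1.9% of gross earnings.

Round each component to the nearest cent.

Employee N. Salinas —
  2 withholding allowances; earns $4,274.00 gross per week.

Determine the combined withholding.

$473.15

State Income Tax: taxable = $4,274.00 − 2×$214.00 = $3,846.00
  $105.60 + 16.4% × ($3,846.00 − $2,100.00) = $105.60 + 16.4% × $1,746.00 = $391.94
Social Insurance: 1.9% × $4,274.00 = $81.21
Total: $391.94 + $81.21 = $473.15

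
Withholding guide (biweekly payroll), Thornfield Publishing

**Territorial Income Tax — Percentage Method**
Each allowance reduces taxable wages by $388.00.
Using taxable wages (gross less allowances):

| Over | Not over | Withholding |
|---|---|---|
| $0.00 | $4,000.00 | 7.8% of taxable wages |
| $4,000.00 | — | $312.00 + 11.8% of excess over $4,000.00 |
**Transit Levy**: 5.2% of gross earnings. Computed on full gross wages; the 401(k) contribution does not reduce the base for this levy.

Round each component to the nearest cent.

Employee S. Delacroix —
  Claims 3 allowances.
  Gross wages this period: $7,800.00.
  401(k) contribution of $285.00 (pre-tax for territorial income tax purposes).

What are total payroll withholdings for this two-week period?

$995.02

Territorial Income Tax: taxable = $7,800.00 − $285.00 − 3×$388.00 = $6,351.00
  $312.00 + 11.8% × ($6,351.00 − $4,000.00) = $312.00 + 11.8% × $2,351.00 = $589.42
Transit Levy: 5.2% × $7,800.00 = $405.60
Total: $589.42 + $405.60 = $995.02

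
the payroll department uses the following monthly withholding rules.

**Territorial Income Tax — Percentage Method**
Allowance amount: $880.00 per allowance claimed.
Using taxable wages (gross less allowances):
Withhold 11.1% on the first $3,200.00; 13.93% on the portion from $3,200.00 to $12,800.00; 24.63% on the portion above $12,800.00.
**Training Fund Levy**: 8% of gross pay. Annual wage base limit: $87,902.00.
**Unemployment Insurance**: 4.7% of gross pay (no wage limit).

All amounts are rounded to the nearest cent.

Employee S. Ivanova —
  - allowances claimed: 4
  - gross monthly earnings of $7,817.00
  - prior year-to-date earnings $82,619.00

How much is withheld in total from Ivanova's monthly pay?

Territorial Income Tax: taxable = $7,817.00 − 4×$880.00 = $4,297.00
  $355.20 + 13.93% × ($4,297.00 − $3,200.00) = $355.20 + 13.93% × $1,097.00 = $508.01
Training Fund Levy: cap $87,902.00 − YTD $82,619.00 = $5,283.00 subject; 8% × $5,283.00 = $422.64
Unemployment Insurance: 4.7% × $7,817.00 = $367.40
Total: $508.01 + $422.64 + $367.40 = $1,298.05

$1,298.05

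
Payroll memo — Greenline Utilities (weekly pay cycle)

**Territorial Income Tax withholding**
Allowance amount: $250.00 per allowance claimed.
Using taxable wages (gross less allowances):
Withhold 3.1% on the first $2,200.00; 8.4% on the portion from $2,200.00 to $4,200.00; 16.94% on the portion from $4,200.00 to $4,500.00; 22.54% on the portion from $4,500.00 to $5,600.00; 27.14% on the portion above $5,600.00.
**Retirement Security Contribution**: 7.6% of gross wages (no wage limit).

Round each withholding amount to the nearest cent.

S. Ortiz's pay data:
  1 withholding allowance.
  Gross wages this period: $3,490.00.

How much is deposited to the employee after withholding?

$3,069.20

Territorial Income Tax: taxable = $3,490.00 − 1×$250.00 = $3,240.00
  $68.20 + 8.4% × ($3,240.00 − $2,200.00) = $68.20 + 8.4% × $1,040.00 = $155.56
Retirement Security Contribution: 7.6% × $3,490.00 = $265.24
Total withheld: $155.56 + $265.24 = $420.80
Net pay: $3,490.00 − $420.80 = $3,069.20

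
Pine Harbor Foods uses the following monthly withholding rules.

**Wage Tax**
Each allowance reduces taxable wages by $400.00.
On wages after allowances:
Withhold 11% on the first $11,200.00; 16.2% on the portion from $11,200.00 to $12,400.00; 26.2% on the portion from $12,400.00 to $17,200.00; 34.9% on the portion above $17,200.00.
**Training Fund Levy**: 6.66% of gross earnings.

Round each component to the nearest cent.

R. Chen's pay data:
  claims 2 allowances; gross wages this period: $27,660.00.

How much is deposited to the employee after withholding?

Wage Tax: taxable = $27,660.00 − 2×$400.00 = $26,860.00
  $2,684.00 + 34.9% × ($26,860.00 − $17,200.00) = $2,684.00 + 34.9% × $9,660.00 = $6,055.34
Training Fund Levy: 6.66% × $27,660.00 = $1,842.16
Total withheld: $6,055.34 + $1,842.16 = $7,897.50
Net pay: $27,660.00 − $7,897.50 = $19,762.50

$19,762.50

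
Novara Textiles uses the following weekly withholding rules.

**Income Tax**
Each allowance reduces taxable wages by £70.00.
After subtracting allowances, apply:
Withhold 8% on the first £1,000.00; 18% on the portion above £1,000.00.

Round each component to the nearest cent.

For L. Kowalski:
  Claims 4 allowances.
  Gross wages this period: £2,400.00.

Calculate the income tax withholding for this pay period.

Income Tax: taxable = £2,400.00 − 4×£70.00 = £2,120.00
  £80.00 + 18% × (£2,120.00 − £1,000.00) = £80.00 + 18% × £1,120.00 = £281.60

£281.60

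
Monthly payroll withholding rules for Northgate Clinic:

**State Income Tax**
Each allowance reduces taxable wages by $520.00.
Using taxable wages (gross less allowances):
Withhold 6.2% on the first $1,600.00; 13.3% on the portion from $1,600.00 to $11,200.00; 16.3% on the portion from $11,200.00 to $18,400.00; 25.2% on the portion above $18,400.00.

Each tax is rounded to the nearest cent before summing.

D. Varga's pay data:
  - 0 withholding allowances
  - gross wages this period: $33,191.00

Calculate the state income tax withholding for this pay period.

$6,276.93

State Income Tax: taxable = $33,191.00
  $2,549.60 + 25.2% × ($33,191.00 − $18,400.00) = $2,549.60 + 25.2% × $14,791.00 = $6,276.93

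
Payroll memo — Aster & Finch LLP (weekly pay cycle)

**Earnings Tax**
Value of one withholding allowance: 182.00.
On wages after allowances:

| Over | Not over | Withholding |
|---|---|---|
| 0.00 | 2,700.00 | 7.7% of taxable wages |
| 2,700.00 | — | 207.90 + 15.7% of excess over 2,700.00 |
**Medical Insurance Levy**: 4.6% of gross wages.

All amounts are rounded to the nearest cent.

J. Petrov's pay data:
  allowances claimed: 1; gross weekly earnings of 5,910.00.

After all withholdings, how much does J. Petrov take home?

Earnings Tax: taxable = 5,910.00 − 1×182.00 = 5,728.00
  207.90 + 15.7% × (5,728.00 − 2,700.00) = 207.90 + 15.7% × 3,028.00 = 683.30
Medical Insurance Levy: 4.6% × 5,910.00 = 271.86
Total withheld: 683.30 + 271.86 = 955.16
Net pay: 5,910.00 − 955.16 = 4,954.84

4,954.84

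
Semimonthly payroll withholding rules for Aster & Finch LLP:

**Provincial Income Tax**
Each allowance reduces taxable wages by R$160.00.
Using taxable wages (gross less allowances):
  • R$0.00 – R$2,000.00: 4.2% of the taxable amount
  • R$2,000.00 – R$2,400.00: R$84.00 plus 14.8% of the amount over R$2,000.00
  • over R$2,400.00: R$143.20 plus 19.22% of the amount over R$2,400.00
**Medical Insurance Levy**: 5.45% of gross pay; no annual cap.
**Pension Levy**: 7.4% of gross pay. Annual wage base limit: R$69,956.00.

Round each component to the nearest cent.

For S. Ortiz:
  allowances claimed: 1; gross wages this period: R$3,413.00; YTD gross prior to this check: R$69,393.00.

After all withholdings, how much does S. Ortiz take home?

Provincial Income Tax: taxable = R$3,413.00 − 1×R$160.00 = R$3,253.00
  R$143.20 + 19.22% × (R$3,253.00 − R$2,400.00) = R$143.20 + 19.22% × R$853.00 = R$307.15
Medical Insurance Levy: 5.45% × R$3,413.00 = R$186.01
Pension Levy: cap R$69,956.00 − YTD R$69,393.00 = R$563.00 subject; 7.4% × R$563.00 = R$41.66
Total withheld: R$307.15 + R$186.01 + R$41.66 = R$534.82
Net pay: R$3,413.00 − R$534.82 = R$2,878.18

R$2,878.18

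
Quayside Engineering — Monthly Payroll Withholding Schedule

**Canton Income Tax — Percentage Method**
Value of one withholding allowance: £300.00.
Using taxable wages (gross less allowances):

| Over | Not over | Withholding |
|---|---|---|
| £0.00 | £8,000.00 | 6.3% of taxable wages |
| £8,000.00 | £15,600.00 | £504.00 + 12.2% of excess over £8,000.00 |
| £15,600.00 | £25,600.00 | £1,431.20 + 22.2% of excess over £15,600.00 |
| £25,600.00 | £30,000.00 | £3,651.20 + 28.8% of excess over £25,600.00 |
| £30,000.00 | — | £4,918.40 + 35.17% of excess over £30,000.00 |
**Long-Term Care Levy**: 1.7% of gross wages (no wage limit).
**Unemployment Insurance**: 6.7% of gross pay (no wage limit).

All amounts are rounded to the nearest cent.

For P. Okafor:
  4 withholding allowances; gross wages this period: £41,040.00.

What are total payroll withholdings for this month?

Canton Income Tax: taxable = £41,040.00 − 4×£300.00 = £39,840.00
  £4,918.40 + 35.17% × (£39,840.00 − £30,000.00) = £4,918.40 + 35.17% × £9,840.00 = £8,379.13
Long-Term Care Levy: 1.7% × £41,040.00 = £697.68
Unemployment Insurance: 6.7% × £41,040.00 = £2,749.68
Total: £8,379.13 + £697.68 + £2,749.68 = £11,826.49

£11,826.49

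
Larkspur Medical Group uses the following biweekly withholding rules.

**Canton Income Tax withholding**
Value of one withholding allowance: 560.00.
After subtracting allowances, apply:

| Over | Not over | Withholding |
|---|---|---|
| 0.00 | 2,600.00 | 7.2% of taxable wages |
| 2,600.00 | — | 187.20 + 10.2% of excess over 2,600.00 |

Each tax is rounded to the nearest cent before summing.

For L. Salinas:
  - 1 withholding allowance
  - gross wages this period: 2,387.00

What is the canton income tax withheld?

Canton Income Tax: taxable = 2,387.00 − 1×560.00 = 1,827.00
  7.2% × 1,827.00 = 131.54

131.54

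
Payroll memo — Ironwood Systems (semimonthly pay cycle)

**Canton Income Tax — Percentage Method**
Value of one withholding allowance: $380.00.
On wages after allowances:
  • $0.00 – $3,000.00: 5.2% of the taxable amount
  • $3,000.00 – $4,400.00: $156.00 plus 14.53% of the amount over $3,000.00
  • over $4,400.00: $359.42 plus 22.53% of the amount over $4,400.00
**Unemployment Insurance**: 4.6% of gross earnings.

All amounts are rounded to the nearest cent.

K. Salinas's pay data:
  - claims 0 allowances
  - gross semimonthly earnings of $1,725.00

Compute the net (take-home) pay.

Canton Income Tax: taxable = $1,725.00
  5.2% × $1,725.00 = $89.70
Unemployment Insurance: 4.6% × $1,725.00 = $79.35
Total withheld: $89.70 + $79.35 = $169.05
Net pay: $1,725.00 − $169.05 = $1,555.95

$1,555.95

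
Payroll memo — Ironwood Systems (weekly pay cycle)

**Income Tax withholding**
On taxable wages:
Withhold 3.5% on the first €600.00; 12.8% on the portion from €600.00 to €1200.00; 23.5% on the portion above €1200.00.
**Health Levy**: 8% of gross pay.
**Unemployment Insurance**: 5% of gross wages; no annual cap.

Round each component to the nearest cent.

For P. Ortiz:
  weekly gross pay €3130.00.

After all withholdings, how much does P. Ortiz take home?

€2171.75

Income Tax: taxable = €3130.00
  €97.80 + 23.5% × (€3130.00 − €1200.00) = €97.80 + 23.5% × €1930.00 = €551.35
Health Levy: 8% × €3130.00 = €250.40
Unemployment Insurance: 5% × €3130.00 = €156.50
Total withheld: €551.35 + €250.40 + €156.50 = €958.25
Net pay: €3130.00 − €958.25 = €2171.75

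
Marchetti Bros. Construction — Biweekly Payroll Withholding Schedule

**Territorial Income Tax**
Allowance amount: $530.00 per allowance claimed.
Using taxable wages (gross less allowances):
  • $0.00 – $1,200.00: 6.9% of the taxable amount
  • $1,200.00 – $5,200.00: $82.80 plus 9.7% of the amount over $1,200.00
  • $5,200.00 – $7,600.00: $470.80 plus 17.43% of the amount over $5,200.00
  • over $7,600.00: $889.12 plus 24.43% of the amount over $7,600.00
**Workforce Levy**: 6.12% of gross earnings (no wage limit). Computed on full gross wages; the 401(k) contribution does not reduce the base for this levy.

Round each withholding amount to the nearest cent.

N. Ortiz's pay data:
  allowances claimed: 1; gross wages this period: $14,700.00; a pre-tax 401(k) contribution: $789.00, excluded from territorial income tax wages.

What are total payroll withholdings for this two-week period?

Territorial Income Tax: taxable = $14,700.00 − $789.00 − 1×$530.00 = $13,381.00
  $889.12 + 24.43% × ($13,381.00 − $7,600.00) = $889.12 + 24.43% × $5,781.00 = $2,301.42
Workforce Levy: 6.12% × $14,700.00 = $899.64
Total: $2,301.42 + $899.64 = $3,201.06

$3,201.06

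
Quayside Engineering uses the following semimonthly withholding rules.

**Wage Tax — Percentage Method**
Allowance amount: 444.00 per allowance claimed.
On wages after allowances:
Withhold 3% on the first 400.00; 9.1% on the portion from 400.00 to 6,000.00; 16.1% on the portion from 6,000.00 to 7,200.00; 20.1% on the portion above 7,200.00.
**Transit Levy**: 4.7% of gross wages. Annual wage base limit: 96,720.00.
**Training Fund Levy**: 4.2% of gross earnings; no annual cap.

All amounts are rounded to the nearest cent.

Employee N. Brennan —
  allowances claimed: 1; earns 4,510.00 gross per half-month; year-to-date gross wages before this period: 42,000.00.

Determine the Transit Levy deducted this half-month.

211.97

Transit Levy: 4.7% × 4,510.00 = 211.97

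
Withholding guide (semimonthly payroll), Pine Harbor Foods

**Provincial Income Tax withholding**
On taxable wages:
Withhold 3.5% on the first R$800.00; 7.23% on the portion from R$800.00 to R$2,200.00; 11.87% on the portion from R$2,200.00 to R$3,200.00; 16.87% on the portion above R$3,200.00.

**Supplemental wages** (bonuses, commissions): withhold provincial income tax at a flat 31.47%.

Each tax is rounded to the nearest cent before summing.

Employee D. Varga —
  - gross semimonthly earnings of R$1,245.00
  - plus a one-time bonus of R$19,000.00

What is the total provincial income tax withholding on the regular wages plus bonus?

Provincial Income Tax: taxable = R$1,245.00
  R$28.00 + 7.23% × (R$1,245.00 − R$800.00) = R$28.00 + 7.23% × R$445.00 = R$60.17
Supplemental (31.47% flat on bonus): 31.47% × R$19,000.00 = R$5,979.30
Total provincial income tax: R$60.17 + R$5,979.30 = R$6,039.47

R$6,039.47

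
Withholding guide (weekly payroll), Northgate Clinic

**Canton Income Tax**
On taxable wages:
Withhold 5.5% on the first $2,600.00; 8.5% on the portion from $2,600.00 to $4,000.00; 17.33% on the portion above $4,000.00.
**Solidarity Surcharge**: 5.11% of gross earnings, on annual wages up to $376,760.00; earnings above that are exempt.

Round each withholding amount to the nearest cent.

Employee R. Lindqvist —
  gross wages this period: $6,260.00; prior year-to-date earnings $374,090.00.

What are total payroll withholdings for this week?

$790.10

Canton Income Tax: taxable = $6,260.00
  $262.00 + 17.33% × ($6,260.00 − $4,000.00) = $262.00 + 17.33% × $2,260.00 = $653.66
Solidarity Surcharge: cap $376,760.00 − YTD $374,090.00 = $2,670.00 subject; 5.11% × $2,670.00 = $136.44
Total: $653.66 + $136.44 = $790.10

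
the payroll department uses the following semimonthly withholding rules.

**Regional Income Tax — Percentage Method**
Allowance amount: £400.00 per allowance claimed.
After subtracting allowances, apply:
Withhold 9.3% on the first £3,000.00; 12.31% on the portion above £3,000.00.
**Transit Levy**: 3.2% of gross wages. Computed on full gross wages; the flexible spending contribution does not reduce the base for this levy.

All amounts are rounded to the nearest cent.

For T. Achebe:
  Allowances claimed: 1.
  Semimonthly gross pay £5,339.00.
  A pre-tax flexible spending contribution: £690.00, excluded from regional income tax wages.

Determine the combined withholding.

Regional Income Tax: taxable = £5,339.00 − £690.00 − 1×£400.00 = £4,249.00
  £279.00 + 12.31% × (£4,249.00 − £3,000.00) = £279.00 + 12.31% × £1,249.00 = £432.75
Transit Levy: 3.2% × £5,339.00 = £170.85
Total: £432.75 + £170.85 = £603.60

£603.60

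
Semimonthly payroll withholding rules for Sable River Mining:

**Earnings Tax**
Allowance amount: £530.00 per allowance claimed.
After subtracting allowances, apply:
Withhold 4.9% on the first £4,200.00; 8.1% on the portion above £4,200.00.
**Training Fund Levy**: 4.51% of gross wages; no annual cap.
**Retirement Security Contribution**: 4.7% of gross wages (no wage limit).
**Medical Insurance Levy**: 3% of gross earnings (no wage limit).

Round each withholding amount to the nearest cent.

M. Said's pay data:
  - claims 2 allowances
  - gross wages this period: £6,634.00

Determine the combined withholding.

Earnings Tax: taxable = £6,634.00 − 2×£530.00 = £5,574.00
  £205.80 + 8.1% × (£5,574.00 − £4,200.00) = £205.80 + 8.1% × £1,374.00 = £317.09
Training Fund Levy: 4.51% × £6,634.00 = £299.19
Retirement Security Contribution: 4.7% × £6,634.00 = £311.80
Medical Insurance Levy: 3% × £6,634.00 = £199.02
Total: £317.09 + £299.19 + £311.80 + £199.02 = £1,127.10

£1,127.10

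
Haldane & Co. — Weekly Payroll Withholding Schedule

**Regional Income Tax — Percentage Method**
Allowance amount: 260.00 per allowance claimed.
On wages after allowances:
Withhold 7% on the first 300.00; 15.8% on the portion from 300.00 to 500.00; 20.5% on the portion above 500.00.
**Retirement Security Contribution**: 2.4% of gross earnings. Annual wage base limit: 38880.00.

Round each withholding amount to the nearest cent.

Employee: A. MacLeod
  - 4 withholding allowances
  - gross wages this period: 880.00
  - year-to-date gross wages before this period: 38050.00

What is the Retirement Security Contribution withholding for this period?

Retirement Security Contribution: cap 38880.00 − YTD 38050.00 = 830.00 subject; 2.4% × 830.00 = 19.92

19.92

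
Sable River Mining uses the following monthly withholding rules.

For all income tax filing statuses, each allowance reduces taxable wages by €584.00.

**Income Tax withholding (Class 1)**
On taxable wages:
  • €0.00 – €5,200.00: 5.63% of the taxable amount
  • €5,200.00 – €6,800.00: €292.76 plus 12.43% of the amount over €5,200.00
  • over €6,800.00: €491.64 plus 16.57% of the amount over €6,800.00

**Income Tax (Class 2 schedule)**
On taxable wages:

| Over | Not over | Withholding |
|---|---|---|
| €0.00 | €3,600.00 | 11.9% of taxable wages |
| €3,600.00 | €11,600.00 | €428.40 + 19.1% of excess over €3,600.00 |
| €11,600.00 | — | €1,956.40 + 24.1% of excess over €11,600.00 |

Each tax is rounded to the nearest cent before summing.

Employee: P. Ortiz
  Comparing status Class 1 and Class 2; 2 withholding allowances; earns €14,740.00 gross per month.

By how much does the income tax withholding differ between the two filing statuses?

Income Tax (Class 1): taxable = €14,740.00 − 2×€584.00 = €13,572.00
  €491.64 + 16.57% × (€13,572.00 − €6,800.00) = €491.64 + 16.57% × €6,772.00 = €1,613.76
Income Tax (Class 2): taxable = €14,740.00 − 2×€584.00 = €13,572.00
  €1,956.40 + 24.1% × (€13,572.00 − €11,600.00) = €1,956.40 + 24.1% × €1,972.00 = €2,431.65
Difference: |€1,613.76 − €2,431.65| = €817.89 (higher under Class 2)

€817.89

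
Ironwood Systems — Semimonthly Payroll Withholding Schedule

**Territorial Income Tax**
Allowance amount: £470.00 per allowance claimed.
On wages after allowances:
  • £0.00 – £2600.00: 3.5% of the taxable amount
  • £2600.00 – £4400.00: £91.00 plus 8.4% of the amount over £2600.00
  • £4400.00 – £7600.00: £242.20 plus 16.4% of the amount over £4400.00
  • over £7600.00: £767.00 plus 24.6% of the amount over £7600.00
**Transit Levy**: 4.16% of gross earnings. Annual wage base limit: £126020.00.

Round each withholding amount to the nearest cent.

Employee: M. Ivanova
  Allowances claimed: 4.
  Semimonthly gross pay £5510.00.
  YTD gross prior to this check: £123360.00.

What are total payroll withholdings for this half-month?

Territorial Income Tax: taxable = £5510.00 − 4×£470.00 = £3630.00
  £91.00 + 8.4% × (£3630.00 − £2600.00) = £91.00 + 8.4% × £1030.00 = £177.52
Transit Levy: cap £126020.00 − YTD £123360.00 = £2660.00 subject; 4.16% × £2660.00 = £110.66
Total: £177.52 + £110.66 = £288.18

£288.18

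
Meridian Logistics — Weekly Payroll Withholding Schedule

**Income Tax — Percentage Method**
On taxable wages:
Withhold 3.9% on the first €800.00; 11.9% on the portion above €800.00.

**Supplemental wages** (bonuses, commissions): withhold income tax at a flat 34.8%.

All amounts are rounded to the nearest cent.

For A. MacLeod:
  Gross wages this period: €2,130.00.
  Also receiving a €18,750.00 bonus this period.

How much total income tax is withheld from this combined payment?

€6,714.47

Income Tax: taxable = €2,130.00
  €31.20 + 11.9% × (€2,130.00 − €800.00) = €31.20 + 11.9% × €1,330.00 = €189.47
Supplemental (34.8% flat on bonus): 34.8% × €18,750.00 = €6,525.00
Total income tax: €189.47 + €6,525.00 = €6,714.47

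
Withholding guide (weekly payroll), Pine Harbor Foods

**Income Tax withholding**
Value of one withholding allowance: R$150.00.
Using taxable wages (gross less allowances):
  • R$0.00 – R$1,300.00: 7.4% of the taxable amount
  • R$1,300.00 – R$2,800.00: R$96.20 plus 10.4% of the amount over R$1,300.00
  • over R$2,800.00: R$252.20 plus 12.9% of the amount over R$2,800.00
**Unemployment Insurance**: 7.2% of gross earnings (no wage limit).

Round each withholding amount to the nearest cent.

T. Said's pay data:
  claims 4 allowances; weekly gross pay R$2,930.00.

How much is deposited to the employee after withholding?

R$2,515.72

Income Tax: taxable = R$2,930.00 − 4×R$150.00 = R$2,330.00
  R$96.20 + 10.4% × (R$2,330.00 − R$1,300.00) = R$96.20 + 10.4% × R$1,030.00 = R$203.32
Unemployment Insurance: 7.2% × R$2,930.00 = R$210.96
Total withheld: R$203.32 + R$210.96 = R$414.28
Net pay: R$2,930.00 − R$414.28 = R$2,515.72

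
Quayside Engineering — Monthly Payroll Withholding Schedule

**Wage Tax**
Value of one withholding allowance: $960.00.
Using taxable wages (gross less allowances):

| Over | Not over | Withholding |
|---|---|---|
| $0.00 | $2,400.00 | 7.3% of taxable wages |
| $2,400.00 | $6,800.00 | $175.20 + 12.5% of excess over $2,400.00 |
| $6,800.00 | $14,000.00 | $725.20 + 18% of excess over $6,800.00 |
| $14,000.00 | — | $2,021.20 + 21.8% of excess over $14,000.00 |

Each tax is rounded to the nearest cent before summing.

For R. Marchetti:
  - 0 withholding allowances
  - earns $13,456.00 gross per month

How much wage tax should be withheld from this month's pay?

Wage Tax: taxable = $13,456.00
  $725.20 + 18% × ($13,456.00 − $6,800.00) = $725.20 + 18% × $6,656.00 = $1,923.28

$1,923.28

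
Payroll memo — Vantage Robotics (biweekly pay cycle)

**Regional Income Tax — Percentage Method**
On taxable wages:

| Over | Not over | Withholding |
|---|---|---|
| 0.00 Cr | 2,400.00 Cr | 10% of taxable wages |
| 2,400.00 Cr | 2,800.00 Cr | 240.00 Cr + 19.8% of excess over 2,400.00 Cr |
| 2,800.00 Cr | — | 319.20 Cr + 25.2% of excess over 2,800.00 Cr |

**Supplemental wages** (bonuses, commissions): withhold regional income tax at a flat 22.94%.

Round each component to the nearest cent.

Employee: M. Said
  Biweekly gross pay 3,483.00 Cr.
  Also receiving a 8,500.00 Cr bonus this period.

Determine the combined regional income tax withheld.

2,441.22 Cr

Regional Income Tax: taxable = 3,483.00 Cr
  319.20 Cr + 25.2% × (3,483.00 Cr − 2,800.00 Cr) = 319.20 Cr + 25.2% × 683.00 Cr = 491.32 Cr
Supplemental (22.94% flat on bonus): 22.94% × 8,500.00 Cr = 1,949.90 Cr
Total regional income tax: 491.32 Cr + 1,949.90 Cr = 2,441.22 Cr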